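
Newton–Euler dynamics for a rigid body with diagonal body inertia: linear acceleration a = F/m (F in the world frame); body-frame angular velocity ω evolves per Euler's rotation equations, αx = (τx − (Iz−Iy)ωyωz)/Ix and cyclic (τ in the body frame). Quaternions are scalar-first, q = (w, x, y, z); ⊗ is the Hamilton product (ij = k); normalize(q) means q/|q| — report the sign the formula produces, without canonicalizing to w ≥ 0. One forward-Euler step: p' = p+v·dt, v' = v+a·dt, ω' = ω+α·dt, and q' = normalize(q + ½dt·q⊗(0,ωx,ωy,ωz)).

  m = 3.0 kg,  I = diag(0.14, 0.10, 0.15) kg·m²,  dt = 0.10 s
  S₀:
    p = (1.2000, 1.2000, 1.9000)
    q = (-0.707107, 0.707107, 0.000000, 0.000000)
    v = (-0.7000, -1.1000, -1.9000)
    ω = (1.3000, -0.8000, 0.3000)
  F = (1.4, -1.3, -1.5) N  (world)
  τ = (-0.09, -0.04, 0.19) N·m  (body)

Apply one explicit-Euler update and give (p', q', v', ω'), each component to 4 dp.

p' = (1.1300, 1.0900, 1.7100)
q' = (-0.7508, 0.6592, 0.0176, -0.0388)
v' = (-0.6533, -1.1433, -1.9500)
ω' = (1.2443, -0.8361, 0.3989)

a = F/m = (0.4667, -0.4333, -0.5000)
p' = p + v·dt = (1.1300, 1.0900, 1.7100)
v' = v + a·dt = (-0.6533, -1.1433, -1.9500)
angular accel α = (-0.5571, -0.3610, 0.9893)
new body rate ω' = (1.2443, -0.8361, 0.3989)
Hamilton product q⊗(0,ω) = (-0.9192391, -0.9192391, 0.3535535, -0.7778177)
updated quaternion q' = (-0.7508, 0.6592, 0.0176, -0.0388)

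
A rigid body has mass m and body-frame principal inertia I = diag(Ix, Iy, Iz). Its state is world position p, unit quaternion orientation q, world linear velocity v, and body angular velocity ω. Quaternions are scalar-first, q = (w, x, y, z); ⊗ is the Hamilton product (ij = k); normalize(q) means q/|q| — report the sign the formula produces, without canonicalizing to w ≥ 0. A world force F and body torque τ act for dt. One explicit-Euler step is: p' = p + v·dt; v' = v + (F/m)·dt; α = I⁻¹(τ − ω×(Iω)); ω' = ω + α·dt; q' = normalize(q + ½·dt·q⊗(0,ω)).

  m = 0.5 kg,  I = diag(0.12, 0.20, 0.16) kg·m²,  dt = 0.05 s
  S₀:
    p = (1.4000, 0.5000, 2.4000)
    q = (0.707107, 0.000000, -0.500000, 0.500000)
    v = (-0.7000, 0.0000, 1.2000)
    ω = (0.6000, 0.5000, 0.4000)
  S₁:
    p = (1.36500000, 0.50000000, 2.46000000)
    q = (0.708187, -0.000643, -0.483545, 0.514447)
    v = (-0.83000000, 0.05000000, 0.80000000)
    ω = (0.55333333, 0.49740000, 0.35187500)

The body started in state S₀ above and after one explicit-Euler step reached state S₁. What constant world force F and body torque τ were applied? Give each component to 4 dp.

F = (-1.3000, 0.5000, -4.0000)
τ = (-0.1200, -0.0200, -0.1300)

rate change Δω = (-0.04666667, -0.00260000, -0.04812500)
ω₀×(Iω₀) = (-0.0080, -0.0096, 0.0240)
I·α + gyro = (-0.1200, -0.0200, -0.1300)
v₁ − v₀ = (-0.13000000, 0.05000000, -0.40000000)
applied force F = (-1.3000, 0.5000, -4.0000)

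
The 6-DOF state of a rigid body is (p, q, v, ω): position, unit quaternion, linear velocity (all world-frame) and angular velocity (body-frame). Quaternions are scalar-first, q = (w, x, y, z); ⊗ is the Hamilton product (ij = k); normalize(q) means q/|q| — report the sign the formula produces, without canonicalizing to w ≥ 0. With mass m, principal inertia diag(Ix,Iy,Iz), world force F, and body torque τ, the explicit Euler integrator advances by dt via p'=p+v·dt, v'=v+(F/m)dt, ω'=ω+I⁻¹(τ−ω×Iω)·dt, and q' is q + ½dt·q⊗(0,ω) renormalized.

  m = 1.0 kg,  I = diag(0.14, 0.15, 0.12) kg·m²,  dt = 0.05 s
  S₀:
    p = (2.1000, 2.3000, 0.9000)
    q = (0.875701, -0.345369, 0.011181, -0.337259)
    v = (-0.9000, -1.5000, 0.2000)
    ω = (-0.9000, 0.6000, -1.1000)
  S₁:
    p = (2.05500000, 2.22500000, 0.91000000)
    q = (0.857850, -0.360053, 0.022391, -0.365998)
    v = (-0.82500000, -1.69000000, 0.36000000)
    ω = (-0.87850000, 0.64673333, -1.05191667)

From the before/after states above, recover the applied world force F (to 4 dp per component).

v₁ − v₀ = (0.07500000, -0.19000000, 0.16000000)
F = m·Δv/dt = (1.5000, -3.8000, 3.2000)

F = (1.5000, -3.8000, 3.2000)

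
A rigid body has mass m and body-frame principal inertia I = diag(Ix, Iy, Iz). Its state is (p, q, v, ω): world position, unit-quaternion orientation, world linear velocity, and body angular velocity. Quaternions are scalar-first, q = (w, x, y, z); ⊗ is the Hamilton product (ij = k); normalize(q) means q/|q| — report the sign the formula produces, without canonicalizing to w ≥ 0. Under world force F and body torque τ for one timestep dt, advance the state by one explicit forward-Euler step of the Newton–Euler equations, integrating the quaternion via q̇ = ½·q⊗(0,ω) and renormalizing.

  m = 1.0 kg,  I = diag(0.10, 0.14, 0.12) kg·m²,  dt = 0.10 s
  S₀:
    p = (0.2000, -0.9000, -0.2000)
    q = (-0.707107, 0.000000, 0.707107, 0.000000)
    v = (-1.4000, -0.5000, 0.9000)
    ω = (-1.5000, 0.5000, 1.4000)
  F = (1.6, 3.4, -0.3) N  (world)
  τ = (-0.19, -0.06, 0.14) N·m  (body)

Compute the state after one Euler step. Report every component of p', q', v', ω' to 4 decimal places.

precession coupling ω×(Iω) = (-0.0140, 0.0420, -0.0300)
(τ − ω×Iω)/I = (-1.7600, -0.7286, 1.4167)
ω' = ω + α·dt = (-1.6760, 0.4271, 1.5417)
2q̇ = q⊗(0,ω) = (-0.3535535, 2.0506103, -0.3535535, 0.0707107)
updated quaternion q' = (-0.7208, 0.1020, 0.6856, 0.0035)
new position p' = (0.0600, -0.9500, -0.1100)
v' = v + a·dt = (-1.2400, -0.1600, 0.8700)

p' = (0.0600, -0.9500, -0.1100)
q' = (-0.7208, 0.1020, 0.6856, 0.0035)
v' = (-1.2400, -0.1600, 0.8700)
ω' = (-1.6760, 0.4271, 1.5417)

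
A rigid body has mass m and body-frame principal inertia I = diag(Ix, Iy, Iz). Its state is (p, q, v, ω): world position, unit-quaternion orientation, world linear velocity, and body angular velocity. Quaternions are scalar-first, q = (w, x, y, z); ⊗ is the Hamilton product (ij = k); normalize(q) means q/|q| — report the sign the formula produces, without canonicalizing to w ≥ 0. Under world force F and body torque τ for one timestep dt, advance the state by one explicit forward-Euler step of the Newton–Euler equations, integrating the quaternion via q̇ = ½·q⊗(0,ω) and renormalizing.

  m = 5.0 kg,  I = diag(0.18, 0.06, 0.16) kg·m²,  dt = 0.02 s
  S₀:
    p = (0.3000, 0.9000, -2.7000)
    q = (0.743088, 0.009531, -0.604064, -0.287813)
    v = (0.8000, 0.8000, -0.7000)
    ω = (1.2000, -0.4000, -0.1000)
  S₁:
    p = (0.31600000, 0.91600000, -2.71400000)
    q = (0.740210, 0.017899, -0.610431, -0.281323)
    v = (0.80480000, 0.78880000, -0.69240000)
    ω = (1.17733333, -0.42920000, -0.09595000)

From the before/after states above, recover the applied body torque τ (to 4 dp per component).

τ = (-0.2000, -0.0900, 0.0900)

Δω = ω₁−ω₀ = (-0.02266667, -0.02920000, 0.00405000)
gyro term ω₀×Iω₀ = (0.0040, -0.0024, 0.0576)
applied torque τ = (-0.2000, -0.0900, 0.0900)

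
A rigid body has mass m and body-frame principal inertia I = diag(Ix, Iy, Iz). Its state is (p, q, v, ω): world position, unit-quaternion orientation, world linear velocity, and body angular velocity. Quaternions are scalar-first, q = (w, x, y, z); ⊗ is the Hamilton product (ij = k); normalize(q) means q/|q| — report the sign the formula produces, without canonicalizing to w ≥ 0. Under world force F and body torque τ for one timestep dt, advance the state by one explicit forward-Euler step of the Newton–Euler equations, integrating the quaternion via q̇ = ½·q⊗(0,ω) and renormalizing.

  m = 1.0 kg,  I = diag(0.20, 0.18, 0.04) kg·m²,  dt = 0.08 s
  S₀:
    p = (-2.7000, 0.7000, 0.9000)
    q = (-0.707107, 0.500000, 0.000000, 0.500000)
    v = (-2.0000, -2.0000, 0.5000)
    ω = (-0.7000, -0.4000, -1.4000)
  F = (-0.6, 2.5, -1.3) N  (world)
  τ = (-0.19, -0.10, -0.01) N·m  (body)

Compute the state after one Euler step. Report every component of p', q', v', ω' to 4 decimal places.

p' = (-2.8600, 0.5400, 0.9400)
q' = (-0.6637, 0.5267, 0.0253, 0.5305)
v' = (-2.0480, -1.8000, 0.3960)
ω' = (-0.7446, -0.5141, -1.4088)

angular accel α = (-0.5580, -1.4267, -0.1100)
new body rate ω' = (-0.7446, -0.5141, -1.4088)
Hamilton product q⊗(0,ω) = (1.0500000, 0.6949749, 0.6328428, 0.7899498)
updated quaternion q' = (-0.6637, 0.5267, 0.0253, 0.5305)
a = F/m = (-0.6000, 2.5000, -1.3000)
p' = p + v·dt = (-2.8600, 0.5400, 0.9400)
v' = v + a·dt = (-2.0480, -1.8000, 0.3960)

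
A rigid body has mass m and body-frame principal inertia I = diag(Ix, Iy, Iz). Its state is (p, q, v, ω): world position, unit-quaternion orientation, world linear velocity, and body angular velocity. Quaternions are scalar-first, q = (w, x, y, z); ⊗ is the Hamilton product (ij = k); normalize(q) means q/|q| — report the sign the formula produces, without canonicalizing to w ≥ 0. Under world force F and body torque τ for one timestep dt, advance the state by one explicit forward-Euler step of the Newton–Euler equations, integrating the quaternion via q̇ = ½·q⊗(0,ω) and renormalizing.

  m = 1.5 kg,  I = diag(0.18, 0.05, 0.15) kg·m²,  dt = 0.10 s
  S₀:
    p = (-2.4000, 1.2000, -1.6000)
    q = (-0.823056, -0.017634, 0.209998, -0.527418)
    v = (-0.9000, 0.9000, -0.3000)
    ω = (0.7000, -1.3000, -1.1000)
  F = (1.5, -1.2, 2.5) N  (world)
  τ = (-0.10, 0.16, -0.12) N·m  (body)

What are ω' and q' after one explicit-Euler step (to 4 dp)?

ω' = (0.5650, -0.9338, -1.2589)
q' = (-0.8343, -0.0919, 0.2430, -0.4863)

ω×(Iω) gyroscopic = (0.1430, -0.0231, 0.1183)
α = I⁻¹(τ − ω×Iω) = (-1.3500, 3.6620, -1.5887)
ω' = ω + α·dt = (0.5650, -0.9338, -1.2589)
Hamilton product q⊗(0,ω) = (-0.2948186, -1.4927804, 0.6813828, 0.7812872)
q' = normalize(q + ½dt·q⊗(0,ω)) = (-0.8343, -0.0919, 0.2430, -0.4863)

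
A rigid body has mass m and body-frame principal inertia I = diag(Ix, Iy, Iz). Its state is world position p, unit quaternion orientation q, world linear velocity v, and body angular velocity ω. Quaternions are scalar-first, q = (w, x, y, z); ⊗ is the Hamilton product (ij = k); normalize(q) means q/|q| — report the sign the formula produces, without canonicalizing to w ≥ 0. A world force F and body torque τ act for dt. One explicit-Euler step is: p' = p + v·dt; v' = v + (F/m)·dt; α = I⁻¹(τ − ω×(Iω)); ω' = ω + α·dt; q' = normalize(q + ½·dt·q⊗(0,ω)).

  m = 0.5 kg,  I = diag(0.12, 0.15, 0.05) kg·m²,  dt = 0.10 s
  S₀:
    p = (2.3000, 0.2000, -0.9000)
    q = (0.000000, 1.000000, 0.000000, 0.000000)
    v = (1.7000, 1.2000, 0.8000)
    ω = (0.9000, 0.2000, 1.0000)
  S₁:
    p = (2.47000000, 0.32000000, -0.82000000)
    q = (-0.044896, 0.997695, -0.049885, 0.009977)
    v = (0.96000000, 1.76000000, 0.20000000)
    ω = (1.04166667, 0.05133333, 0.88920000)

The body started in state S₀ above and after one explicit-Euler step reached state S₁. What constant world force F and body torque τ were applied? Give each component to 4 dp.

velocity change Δv = (-0.74000000, 0.56000000, -0.60000000)
F = m·Δv/dt = (-3.7000, 2.8000, -3.0000)
Δω = ω₁−ω₀ = (0.14166667, -0.14866667, -0.11080000)
precession coupling = (-0.0200, 0.0630, 0.0054)
applied torque τ = (0.1500, -0.1600, -0.0500)

F = (-3.7000, 2.8000, -3.0000)
τ = (0.1500, -0.1600, -0.0500)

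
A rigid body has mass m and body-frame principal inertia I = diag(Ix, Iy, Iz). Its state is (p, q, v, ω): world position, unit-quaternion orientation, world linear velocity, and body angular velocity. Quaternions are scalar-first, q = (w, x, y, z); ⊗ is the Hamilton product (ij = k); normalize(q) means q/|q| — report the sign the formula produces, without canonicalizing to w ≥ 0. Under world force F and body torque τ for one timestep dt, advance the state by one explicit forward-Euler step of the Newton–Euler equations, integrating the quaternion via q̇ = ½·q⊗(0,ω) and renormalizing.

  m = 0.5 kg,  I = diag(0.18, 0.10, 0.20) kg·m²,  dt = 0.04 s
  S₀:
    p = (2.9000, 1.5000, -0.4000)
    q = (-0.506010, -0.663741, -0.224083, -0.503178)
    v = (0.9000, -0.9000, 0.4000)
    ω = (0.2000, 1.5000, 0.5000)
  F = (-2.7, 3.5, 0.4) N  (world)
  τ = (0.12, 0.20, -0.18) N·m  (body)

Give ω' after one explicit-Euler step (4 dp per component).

ω×(Iω) gyroscopic = (0.0750, -0.0020, -0.0240)
angular accel α = (0.2500, 2.0200, -0.7800)
ω' = ω + α·dt = (0.2100, 1.5808, 0.4688)

ω' = (0.2100, 1.5808, 0.4688)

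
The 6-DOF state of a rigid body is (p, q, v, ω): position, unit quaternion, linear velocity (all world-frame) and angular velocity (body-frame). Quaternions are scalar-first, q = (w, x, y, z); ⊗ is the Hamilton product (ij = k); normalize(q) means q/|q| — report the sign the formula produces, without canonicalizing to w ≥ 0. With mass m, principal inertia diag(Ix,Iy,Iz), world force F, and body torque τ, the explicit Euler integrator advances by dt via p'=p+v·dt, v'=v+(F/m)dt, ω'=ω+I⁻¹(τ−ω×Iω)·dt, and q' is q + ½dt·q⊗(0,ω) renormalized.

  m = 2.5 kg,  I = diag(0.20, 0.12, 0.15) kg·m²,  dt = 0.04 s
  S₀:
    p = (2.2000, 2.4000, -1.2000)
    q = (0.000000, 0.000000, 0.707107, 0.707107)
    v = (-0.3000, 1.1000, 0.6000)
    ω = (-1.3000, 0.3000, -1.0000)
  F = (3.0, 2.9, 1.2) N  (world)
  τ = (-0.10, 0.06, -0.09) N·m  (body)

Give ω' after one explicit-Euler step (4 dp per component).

gyro term ω×Iω = (-0.0090, 0.0650, 0.0312)
angular accel α = (-0.4550, -0.0417, -0.8080)
new body rate ω' = (-1.3182, 0.2983, -1.0323)

ω' = (-1.3182, 0.2983, -1.0323)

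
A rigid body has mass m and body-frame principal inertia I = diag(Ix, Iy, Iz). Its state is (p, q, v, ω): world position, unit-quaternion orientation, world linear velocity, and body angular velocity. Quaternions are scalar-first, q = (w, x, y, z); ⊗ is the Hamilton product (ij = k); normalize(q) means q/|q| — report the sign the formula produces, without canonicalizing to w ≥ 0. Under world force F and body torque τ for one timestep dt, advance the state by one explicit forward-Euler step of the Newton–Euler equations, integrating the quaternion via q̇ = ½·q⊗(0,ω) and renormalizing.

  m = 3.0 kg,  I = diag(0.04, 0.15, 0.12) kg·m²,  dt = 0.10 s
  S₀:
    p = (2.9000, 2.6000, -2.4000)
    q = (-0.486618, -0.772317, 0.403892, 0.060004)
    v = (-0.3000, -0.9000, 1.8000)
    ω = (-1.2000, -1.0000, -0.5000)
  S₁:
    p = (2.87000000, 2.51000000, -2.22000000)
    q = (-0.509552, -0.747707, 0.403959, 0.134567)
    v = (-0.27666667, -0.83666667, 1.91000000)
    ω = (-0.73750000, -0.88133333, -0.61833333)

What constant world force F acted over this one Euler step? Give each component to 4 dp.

v₁ − v₀ = (0.02333333, 0.06333333, 0.11000000)
F = m·Δv/dt = (0.7000, 1.9000, 3.3000)

F = (0.7000, 1.9000, 3.3000)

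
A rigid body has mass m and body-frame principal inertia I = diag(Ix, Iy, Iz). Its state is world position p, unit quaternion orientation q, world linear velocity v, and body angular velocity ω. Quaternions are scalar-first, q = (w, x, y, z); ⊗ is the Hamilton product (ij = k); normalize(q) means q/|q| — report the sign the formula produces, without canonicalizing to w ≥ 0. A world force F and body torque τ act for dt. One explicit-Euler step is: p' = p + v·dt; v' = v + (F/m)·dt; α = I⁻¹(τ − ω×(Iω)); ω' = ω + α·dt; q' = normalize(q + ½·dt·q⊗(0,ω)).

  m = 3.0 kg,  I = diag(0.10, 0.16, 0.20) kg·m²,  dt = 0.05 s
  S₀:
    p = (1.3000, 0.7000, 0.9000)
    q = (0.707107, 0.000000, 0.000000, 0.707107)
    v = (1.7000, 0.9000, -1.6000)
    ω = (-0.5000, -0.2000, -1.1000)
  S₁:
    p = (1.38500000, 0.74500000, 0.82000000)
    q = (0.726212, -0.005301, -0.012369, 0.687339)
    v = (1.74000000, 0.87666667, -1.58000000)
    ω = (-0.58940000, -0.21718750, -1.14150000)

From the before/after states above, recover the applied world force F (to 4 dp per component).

v₁ − v₀ = (0.04000000, -0.02333333, 0.02000000)
m·(v₁−v₀)/dt = (2.4000, -1.4000, 1.2000)

F = (2.4000, -1.4000, 1.2000)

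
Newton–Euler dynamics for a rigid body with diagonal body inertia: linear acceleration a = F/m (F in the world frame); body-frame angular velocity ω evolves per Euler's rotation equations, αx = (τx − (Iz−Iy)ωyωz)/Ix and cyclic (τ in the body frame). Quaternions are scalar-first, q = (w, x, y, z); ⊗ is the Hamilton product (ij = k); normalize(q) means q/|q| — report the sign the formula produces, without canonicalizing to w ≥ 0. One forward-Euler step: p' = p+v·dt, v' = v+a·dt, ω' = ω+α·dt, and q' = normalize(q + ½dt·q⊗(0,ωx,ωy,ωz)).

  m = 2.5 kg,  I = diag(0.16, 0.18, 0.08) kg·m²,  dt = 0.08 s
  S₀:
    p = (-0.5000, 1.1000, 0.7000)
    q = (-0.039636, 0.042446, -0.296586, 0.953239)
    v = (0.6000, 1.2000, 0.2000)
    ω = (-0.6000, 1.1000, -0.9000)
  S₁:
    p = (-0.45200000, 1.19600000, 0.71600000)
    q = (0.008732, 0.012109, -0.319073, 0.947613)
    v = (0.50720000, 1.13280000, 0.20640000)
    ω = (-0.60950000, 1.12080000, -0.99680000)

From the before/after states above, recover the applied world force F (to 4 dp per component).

F = (-2.9000, -2.1000, 0.2000)

v₁ − v₀ = (-0.09280000, -0.06720000, 0.00640000)
F = m·Δv/dt = (-2.9000, -2.1000, 0.2000)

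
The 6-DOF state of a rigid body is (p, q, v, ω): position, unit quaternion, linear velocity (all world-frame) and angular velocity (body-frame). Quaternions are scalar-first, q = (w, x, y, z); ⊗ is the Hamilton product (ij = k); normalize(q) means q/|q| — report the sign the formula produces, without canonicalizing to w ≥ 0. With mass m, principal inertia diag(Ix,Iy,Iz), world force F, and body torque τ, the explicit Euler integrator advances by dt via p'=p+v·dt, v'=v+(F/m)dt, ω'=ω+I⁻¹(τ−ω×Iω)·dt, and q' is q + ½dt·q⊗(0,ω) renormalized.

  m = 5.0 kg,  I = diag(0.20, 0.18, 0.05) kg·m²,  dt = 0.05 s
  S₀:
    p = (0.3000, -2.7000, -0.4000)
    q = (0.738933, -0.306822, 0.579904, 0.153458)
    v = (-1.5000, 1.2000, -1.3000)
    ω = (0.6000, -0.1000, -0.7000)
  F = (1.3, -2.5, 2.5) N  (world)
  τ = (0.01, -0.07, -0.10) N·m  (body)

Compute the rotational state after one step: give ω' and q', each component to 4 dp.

(τ − ω×Iω)/I = (0.0955, -0.0389, -2.0240)
new body rate ω' = (0.6048, -0.1019, -0.8012)
Hamilton product q⊗(0,ω) = (0.3495042, 0.0527728, -0.1965939, -0.8345133)
updated quaternion q' = (0.7475, -0.3054, 0.5748, 0.1326)

ω' = (0.6048, -0.1019, -0.8012)
q' = (0.7475, -0.3054, 0.5748, 0.1326)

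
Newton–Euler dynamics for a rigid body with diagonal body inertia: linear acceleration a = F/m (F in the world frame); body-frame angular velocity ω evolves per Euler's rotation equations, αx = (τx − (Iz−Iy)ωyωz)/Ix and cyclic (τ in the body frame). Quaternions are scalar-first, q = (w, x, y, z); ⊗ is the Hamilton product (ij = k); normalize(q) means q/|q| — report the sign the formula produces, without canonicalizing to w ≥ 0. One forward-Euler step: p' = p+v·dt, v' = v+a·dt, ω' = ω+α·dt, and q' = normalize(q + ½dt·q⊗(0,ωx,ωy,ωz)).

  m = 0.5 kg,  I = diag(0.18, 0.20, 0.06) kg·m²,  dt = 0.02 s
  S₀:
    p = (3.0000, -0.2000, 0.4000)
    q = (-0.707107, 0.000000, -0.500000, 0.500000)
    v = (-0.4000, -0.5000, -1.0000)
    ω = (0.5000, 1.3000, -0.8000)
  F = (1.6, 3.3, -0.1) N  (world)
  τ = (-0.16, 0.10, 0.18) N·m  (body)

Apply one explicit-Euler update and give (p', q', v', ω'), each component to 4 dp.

p' = (2.9920, -0.2100, 0.3800)
q' = (-0.6965, -0.0060, -0.5066, 0.5081)
v' = (-0.3360, -0.3680, -1.0040)
ω' = (0.4660, 1.3148, -0.7443)

(τ − ω×Iω)/I = (-1.6978, 0.7400, 2.7833)
new body rate ω' = (0.4660, 1.3148, -0.7443)
q⊗(0,ω) = (1.0500000, -0.6035535, -0.6692391, 0.8156856)
updated quaternion q' = (-0.6965, -0.0060, -0.5066, 0.5081)
p + v·dt = (2.9920, -0.2100, 0.3800)
v + (F/m)dt = (-0.3360, -0.3680, -1.0040)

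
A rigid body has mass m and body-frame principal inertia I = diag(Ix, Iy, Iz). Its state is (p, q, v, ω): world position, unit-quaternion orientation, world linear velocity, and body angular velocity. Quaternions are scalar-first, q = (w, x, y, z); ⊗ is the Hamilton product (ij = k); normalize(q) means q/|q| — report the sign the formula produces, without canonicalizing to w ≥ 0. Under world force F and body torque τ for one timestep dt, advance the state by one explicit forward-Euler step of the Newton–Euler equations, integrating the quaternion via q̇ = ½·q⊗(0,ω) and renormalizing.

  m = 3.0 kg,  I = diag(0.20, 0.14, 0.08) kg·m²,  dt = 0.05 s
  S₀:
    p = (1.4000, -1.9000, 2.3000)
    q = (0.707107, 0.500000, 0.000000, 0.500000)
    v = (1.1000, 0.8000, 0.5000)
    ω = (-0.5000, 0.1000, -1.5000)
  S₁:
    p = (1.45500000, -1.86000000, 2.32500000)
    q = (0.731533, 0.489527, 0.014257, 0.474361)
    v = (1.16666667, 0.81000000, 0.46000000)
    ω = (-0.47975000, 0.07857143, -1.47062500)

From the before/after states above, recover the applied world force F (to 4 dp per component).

F = (4.0000, 0.6000, -2.4000)

velocity change Δv = (0.06666667, 0.01000000, -0.04000000)
applied force F = (4.0000, 0.6000, -2.4000)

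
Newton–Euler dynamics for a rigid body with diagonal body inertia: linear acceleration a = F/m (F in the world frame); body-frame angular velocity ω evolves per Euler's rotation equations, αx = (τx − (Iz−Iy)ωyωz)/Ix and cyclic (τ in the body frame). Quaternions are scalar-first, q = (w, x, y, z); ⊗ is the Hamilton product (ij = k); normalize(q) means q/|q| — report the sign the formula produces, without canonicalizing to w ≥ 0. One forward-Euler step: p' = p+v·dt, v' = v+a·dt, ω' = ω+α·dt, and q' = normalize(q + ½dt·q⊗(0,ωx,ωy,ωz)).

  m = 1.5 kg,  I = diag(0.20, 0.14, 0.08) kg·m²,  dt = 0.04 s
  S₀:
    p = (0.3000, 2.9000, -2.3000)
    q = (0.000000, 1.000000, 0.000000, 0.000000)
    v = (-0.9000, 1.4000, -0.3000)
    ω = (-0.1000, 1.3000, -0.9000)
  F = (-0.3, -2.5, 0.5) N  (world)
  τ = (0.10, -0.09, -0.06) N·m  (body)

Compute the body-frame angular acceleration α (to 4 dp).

α = (0.1490, -0.7200, -0.8475)

ω×(Iω) gyroscopic = (0.0702, 0.0108, 0.0078)
α = I⁻¹(τ − ω×Iω) = (0.1490, -0.7200, -0.8475)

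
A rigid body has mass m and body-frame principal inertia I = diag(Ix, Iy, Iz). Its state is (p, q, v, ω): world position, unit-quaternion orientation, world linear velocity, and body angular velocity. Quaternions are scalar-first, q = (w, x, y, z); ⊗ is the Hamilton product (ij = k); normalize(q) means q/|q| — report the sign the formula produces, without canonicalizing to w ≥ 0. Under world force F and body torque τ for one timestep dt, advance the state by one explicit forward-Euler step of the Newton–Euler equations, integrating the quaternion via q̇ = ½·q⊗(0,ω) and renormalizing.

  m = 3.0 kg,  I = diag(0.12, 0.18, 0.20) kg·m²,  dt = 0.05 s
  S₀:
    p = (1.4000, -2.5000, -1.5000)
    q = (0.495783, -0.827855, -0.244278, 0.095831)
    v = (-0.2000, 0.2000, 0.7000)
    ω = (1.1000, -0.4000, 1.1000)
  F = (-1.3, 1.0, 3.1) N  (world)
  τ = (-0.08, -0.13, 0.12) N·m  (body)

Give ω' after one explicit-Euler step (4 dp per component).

ω' = (1.0703, -0.4092, 1.1366)

(τ − ω×Iω)/I = (-0.5933, -0.1844, 0.7320)
ω + α·dt = (1.0703, -0.4092, 1.1366)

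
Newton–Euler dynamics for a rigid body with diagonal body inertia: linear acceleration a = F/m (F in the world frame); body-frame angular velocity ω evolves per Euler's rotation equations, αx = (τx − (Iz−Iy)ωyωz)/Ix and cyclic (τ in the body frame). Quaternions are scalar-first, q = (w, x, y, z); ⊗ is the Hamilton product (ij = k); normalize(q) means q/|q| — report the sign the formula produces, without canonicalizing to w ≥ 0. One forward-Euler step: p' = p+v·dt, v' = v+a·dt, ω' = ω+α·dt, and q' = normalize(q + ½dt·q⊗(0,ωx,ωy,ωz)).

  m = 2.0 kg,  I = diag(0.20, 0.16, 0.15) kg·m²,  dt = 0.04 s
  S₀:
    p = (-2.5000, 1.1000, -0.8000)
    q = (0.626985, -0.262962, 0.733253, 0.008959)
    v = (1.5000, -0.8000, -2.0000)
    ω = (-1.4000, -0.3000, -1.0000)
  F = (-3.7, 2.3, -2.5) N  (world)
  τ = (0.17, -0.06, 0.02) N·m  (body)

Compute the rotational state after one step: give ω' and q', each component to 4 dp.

ω' = (-1.3654, -0.3325, -0.9902)
q' = (0.6238, -0.2949, 0.7235, 0.0185)

precession coupling ω×(Iω) = (-0.0030, 0.0700, -0.0168)
(τ − ω×Iω)/I = (0.8650, -0.8125, 0.2453)
new body rate ω' = (-1.3654, -0.3325, -0.9902)
2q̇ = q⊗(0,ω) = (-0.1392119, -1.6083443, -0.4636001, 0.4784578)
updated quaternion q' = (0.6238, -0.2949, 0.7235, 0.0185)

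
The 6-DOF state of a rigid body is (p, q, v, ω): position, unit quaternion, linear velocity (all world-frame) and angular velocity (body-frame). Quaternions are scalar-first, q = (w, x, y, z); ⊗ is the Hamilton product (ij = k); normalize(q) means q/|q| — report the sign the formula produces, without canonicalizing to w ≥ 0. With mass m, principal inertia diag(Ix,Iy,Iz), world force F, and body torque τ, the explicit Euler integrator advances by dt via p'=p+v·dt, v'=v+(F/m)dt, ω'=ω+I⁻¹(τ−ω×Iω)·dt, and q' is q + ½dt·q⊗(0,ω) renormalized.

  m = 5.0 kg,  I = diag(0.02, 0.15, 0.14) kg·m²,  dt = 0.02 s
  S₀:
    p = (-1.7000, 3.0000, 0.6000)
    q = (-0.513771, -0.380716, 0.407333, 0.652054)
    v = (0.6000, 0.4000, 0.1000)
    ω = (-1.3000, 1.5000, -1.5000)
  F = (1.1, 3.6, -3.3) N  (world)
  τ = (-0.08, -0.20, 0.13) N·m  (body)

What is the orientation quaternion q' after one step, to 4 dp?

Hamilton product q⊗(0,ω) = (-0.1278493, -0.9211782, -2.1894007, 0.7291154)
updated quaternion q' = (-0.5149, -0.3898, 0.3853, 0.6591)

q' = (-0.5149, -0.3898, 0.3853, 0.6591)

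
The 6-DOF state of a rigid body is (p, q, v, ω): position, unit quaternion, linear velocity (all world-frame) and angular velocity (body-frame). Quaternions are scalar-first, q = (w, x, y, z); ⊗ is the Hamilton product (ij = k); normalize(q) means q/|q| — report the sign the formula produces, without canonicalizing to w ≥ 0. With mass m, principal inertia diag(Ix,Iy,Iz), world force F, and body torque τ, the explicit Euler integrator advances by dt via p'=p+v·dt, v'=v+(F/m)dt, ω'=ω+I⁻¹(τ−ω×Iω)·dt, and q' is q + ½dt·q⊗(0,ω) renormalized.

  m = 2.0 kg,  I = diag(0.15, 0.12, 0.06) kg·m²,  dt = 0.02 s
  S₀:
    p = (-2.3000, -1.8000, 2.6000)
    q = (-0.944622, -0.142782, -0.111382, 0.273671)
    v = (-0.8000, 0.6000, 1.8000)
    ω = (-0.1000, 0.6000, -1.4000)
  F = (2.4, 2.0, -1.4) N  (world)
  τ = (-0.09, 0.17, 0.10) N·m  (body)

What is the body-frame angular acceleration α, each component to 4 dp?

α = (-0.9360, 1.3117, 1.6367)

ω×(Iω) gyroscopic = (0.0504, 0.0126, 0.0018)
angular accel α = (-0.9360, 1.3117, 1.6367)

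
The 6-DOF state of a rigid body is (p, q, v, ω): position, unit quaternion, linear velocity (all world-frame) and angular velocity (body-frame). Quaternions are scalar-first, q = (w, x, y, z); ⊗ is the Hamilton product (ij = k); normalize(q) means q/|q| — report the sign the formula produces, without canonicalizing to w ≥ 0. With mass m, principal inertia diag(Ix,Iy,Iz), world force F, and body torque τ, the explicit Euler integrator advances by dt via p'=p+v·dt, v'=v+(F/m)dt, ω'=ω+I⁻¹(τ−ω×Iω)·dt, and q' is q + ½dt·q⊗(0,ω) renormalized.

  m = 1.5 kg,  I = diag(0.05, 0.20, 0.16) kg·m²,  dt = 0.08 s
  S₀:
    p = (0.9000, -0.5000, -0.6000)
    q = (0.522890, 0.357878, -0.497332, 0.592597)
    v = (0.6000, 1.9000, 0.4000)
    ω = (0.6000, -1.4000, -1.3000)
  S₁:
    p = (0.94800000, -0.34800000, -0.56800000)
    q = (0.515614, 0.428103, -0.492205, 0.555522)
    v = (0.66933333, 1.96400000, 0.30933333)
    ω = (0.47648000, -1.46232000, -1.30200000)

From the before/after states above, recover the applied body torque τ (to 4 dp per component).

ω₁ − ω₀ = (-0.12352000, -0.06232000, -0.00200000)
precession coupling = (-0.0728, 0.0858, -0.1260)
I·α + gyro = (-0.1500, -0.0700, -0.1300)

τ = (-0.1500, -0.0700, -0.1300)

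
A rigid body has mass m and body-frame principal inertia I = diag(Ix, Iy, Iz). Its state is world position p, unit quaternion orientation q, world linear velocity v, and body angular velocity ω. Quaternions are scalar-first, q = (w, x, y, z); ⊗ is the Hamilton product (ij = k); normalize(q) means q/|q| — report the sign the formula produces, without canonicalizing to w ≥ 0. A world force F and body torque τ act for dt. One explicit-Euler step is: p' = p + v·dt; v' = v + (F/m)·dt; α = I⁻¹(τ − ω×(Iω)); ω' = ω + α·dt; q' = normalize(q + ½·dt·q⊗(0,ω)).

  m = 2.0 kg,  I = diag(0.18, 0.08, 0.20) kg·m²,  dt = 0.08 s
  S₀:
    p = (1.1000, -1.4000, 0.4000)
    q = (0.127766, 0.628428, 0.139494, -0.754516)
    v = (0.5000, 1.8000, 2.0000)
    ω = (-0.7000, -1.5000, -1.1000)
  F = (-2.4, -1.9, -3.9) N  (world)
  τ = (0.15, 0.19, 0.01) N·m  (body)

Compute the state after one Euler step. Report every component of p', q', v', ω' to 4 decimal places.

precession coupling ω×(Iω) = (0.1980, -0.0154, -0.1050)
(τ − ω×Iω)/I = (-0.2667, 2.5675, 0.5750)
new body rate ω' = (-0.7213, -1.2946, -1.0540)
2q̇ = q⊗(0,ω) = (-0.1808270, -1.3746536, 1.0277830, -0.9855388)
updated quaternion q' = (0.1202, 0.5716, 0.1800, -0.7914)
p' = p + v·dt = (1.1400, -1.2560, 0.5600)
v' = v + a·dt = (0.4040, 1.7240, 1.8440)

p' = (1.1400, -1.2560, 0.5600)
q' = (0.1202, 0.5716, 0.1800, -0.7914)
v' = (0.4040, 1.7240, 1.8440)
ω' = (-0.7213, -1.2946, -1.0540)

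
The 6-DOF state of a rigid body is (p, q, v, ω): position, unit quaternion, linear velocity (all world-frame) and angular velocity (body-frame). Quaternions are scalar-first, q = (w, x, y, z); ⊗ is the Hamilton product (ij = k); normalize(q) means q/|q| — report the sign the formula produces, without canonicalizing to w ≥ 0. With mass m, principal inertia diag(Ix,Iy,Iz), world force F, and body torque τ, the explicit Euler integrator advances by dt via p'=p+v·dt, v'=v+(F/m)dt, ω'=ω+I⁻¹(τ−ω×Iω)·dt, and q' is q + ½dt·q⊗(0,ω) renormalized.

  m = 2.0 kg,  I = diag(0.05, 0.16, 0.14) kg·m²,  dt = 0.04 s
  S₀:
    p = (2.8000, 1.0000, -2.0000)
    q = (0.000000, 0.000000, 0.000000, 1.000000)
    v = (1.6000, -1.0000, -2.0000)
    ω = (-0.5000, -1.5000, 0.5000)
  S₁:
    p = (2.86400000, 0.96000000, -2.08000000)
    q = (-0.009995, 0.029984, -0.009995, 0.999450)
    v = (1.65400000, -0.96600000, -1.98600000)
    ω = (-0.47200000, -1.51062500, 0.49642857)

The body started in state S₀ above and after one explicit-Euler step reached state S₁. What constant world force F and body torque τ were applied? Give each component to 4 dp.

ω₁ − ω₀ = (0.02800000, -0.01062500, -0.00357143)
τ = I·(Δω/dt) + ω₀×(Iω₀) = (0.0500, -0.0200, 0.0700)
velocity change Δv = (0.05400000, 0.03400000, 0.01400000)
applied force F = (2.7000, 1.7000, 0.7000)

F = (2.7000, 1.7000, 0.7000)
τ = (0.0500, -0.0200, 0.0700)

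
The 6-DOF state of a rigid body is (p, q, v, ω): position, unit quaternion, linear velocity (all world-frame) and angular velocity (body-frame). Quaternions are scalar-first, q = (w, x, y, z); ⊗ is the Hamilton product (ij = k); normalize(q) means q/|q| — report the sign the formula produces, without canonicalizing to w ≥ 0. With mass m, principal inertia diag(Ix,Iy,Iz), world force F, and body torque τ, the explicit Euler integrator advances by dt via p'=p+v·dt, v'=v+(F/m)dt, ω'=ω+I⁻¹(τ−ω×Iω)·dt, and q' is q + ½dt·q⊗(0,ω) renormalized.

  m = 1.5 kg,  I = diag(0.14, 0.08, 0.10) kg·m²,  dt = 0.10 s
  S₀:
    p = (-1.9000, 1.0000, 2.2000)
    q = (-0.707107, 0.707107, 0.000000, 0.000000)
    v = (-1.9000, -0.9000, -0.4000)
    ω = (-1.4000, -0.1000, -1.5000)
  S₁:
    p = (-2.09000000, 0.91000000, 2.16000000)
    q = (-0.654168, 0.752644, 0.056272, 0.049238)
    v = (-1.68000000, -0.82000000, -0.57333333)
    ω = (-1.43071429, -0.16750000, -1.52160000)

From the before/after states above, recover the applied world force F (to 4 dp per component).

F = (3.3000, 1.2000, -2.6000)

velocity change Δv = (0.22000000, 0.08000000, -0.17333333)
m·(v₁−v₀)/dt = (3.3000, 1.2000, -2.6000)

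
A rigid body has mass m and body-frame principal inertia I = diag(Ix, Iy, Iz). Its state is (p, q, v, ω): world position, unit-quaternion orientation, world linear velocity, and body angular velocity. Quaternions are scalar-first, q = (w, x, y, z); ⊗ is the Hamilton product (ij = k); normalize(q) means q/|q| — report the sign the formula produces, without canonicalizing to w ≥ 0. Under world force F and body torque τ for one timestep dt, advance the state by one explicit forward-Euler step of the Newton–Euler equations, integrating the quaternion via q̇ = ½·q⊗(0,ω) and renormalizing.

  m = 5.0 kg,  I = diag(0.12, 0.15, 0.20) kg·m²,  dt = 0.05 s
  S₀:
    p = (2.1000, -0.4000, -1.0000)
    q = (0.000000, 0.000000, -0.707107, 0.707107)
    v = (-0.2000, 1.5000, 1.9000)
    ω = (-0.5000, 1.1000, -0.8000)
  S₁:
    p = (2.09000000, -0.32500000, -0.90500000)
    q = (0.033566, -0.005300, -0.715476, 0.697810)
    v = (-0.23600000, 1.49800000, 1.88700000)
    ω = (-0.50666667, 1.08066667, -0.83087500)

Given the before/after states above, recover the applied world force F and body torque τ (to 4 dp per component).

v₁ − v₀ = (-0.03600000, -0.00200000, -0.01300000)
m·(v₁−v₀)/dt = (-3.6000, -0.2000, -1.3000)
ω₁ − ω₀ = (-0.00666667, -0.01933333, -0.03087500)
I·α + gyro = (-0.0600, -0.0900, -0.1400)

F = (-3.6000, -0.2000, -1.3000)
τ = (-0.0600, -0.0900, -0.1400)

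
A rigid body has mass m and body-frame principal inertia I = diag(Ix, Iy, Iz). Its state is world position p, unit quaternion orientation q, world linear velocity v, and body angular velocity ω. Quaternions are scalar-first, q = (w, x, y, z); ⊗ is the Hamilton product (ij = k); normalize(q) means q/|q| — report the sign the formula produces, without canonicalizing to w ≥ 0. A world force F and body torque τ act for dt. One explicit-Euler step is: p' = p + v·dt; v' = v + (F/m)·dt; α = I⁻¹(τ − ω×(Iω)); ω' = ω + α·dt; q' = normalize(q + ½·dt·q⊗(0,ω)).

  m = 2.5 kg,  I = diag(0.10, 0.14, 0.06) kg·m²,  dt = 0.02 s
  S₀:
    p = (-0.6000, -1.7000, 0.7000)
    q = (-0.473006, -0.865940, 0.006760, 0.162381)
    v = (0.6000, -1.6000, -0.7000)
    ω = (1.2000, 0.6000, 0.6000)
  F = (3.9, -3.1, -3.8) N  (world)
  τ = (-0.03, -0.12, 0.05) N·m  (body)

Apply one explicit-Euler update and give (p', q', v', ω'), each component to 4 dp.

α = I⁻¹(τ − ω×Iω) = (-0.0120, -1.0629, 0.3533)
new body rate ω' = (1.1998, 0.5787, 0.6071)
2q̇ = q⊗(0,ω) = (0.9376434, -0.6609798, 0.4306176, -0.8114796)
q + ½dt·q⊗(0,ω), renormalized = (-0.4636, -0.8725, 0.0111, 0.1542)
a = F/m = (1.5600, -1.2400, -1.5200)
p' = p + v·dt = (-0.5880, -1.7320, 0.6860)
v' = v + a·dt = (0.6312, -1.6248, -0.7304)

p' = (-0.5880, -1.7320, 0.6860)
q' = (-0.4636, -0.8725, 0.0111, 0.1542)
v' = (0.6312, -1.6248, -0.7304)
ω' = (1.1998, 0.5787, 0.6071)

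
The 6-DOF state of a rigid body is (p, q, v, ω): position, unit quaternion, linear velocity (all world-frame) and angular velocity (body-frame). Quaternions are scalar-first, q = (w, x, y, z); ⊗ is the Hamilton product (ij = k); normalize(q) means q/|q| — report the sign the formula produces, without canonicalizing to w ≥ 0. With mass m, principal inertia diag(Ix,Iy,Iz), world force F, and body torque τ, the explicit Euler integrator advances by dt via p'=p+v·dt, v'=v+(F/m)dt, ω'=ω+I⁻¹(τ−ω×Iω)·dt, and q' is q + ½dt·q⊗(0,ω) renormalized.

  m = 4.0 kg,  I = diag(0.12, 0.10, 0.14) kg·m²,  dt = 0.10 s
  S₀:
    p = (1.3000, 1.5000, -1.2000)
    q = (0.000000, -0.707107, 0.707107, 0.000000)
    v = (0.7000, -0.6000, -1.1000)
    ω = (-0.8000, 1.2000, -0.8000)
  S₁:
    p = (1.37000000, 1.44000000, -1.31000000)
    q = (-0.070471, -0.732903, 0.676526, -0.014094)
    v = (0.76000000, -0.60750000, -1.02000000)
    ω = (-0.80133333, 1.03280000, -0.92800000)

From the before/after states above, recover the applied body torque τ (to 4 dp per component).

Δω = ω₁−ω₀ = (-0.00133333, -0.16720000, -0.12800000)
gyro term ω₀×Iω₀ = (-0.0384, -0.0128, 0.0192)
τ = I·(Δω/dt) + ω₀×(Iω₀) = (-0.0400, -0.1800, -0.1600)

τ = (-0.0400, -0.1800, -0.1600)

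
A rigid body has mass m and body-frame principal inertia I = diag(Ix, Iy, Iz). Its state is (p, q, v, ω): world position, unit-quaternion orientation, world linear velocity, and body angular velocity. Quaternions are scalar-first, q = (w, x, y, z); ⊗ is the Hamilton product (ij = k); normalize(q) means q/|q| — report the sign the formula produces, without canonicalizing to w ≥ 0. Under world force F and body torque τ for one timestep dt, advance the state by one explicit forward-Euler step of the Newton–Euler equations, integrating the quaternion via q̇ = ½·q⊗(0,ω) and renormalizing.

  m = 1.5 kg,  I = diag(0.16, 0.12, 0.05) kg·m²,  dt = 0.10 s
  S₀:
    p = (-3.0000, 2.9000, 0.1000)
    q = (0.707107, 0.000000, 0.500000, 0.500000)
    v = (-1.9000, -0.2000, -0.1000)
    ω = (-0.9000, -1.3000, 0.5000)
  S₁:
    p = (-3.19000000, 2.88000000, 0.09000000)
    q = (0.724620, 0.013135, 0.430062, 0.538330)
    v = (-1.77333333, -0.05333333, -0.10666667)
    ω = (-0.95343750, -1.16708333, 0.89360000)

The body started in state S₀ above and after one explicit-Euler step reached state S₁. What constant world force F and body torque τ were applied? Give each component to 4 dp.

F = (1.9000, 2.2000, -0.1000)
τ = (-0.0400, 0.1100, 0.1500)

Δv = v₁−v₀ = (0.12666667, 0.14666667, -0.00666667)
applied force F = (1.9000, 2.2000, -0.1000)
Δω = ω₁−ω₀ = (-0.05343750, 0.13291667, 0.39360000)
I·α + gyro = (-0.0400, 0.1100, 0.1500)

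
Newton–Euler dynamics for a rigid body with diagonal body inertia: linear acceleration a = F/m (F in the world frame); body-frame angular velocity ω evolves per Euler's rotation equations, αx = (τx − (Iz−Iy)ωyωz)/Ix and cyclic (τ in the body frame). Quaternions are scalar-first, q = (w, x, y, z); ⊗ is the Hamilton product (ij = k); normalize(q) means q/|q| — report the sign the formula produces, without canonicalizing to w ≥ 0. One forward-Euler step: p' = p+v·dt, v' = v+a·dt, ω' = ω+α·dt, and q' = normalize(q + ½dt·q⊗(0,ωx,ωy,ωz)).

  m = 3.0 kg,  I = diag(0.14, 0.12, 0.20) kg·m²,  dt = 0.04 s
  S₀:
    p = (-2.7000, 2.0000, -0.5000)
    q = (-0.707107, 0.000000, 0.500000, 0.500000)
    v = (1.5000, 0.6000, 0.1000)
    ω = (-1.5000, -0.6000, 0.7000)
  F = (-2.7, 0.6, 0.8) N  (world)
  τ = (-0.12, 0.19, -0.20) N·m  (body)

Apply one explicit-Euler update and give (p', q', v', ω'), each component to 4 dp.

p' = (-2.6400, 2.0240, -0.4960)
q' = (-0.7077, 0.0342, 0.4932, 0.5048)
v' = (1.4640, 0.6080, 0.1107)
ω' = (-1.5247, -0.5577, 0.6636)

precession coupling ω×(Iω) = (-0.0336, 0.0630, -0.0180)
α = I⁻¹(τ − ω×Iω) = (-0.6171, 1.0583, -0.9100)
ω' = ω + α·dt = (-1.5247, -0.5577, 0.6636)
q⊗(0,ω) = (-0.0500000, 1.7106605, -0.3257358, 0.2550251)
q + ½dt·q⊗(0,ω), renormalized = (-0.7077, 0.0342, 0.4932, 0.5048)
p' = p + v·dt = (-2.6400, 2.0240, -0.4960)
new velocity v' = (1.4640, 0.6080, 0.1107)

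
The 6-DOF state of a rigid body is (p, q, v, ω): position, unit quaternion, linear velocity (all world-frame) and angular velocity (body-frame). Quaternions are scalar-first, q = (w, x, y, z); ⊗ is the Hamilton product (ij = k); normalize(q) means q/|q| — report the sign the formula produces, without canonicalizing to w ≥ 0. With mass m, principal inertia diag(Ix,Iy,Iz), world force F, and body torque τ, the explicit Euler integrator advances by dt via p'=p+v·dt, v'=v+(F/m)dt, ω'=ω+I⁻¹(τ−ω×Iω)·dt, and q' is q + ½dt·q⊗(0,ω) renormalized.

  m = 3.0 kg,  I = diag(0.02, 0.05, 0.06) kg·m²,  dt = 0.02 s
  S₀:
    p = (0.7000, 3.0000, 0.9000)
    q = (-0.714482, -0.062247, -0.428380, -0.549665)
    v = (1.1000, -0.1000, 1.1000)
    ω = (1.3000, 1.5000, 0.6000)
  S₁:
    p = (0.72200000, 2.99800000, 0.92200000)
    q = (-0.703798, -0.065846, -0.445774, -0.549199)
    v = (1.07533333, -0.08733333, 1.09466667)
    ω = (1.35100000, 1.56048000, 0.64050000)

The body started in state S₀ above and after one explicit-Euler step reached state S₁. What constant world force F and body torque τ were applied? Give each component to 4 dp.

velocity change Δv = (-0.02466667, 0.01266667, -0.00533333)
F = m·Δv/dt = (-3.7000, 1.9000, -0.8000)
rate change Δω = (0.05100000, 0.06048000, 0.04050000)
I·α + gyro = (0.0600, 0.1200, 0.1800)

F = (-3.7000, 1.9000, -0.8000)
τ = (0.0600, 0.1200, 0.1800)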